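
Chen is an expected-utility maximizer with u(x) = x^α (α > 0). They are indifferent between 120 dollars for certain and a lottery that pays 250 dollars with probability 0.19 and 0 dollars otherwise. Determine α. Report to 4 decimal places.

α ≈ 2.2627

The lottery's expected utility is 0.19·u(250) + 0.81·u(0) = 0.19·250^α (since u(0) = 0 for α > 0).
Equating: 120^α = 0.19·250^α, i.e. 0.4800^α = 0.19.
α = ln(0.19) / ln(120/250) = -1.6607312/-0.7339692 ≈ 2.2627.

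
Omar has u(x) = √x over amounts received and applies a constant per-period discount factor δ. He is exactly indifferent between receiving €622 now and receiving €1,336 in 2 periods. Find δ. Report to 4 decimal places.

The payoff in 2 periods is discounted by δ^2, so u(622) = δ^2·u(1336) and δ^2 = u(622)/u(1336).
With u(x) = √x: δ^2 = √622/√1336 = √(622/1336) = 0.68233.
So δ = 0.68233^(1/2) ≈ 0.8260.

δ ≈ 0.8260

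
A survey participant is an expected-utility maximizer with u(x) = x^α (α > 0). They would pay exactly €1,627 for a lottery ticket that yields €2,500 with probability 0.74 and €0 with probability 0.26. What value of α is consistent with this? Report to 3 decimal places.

The lottery's expected utility is 0.74·u(2500) + 0.26·u(0) = 0.74·2500^α (since u(0) = 0 for α > 0).
Setting u(1627) equal to that: 1627^α = 0.74·2500^α ⇒ (1627/2500)^α = 0.74.
Taking logs: α·ln(1627/2500) = ln(0.74), so α = -0.301105 / -0.429553 ≈ 0.701.

α ≈ 0.701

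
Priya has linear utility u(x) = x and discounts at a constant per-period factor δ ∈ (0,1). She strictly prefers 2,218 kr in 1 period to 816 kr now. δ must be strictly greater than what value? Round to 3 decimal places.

Under u(x) = x this choice says 816 < δ·2218.
So δ > 816/2218 = 0.36790.

δ > 0.368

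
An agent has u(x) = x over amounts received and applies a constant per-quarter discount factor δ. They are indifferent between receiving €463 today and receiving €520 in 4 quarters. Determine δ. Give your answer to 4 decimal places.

δ ≈ 0.9714

Equating discounted utilities: u(463) = δ^4·u(520) ⇒ δ^4 = u(463)/u(520).
With u(x) = x: δ^4 = 463/520 = 0.89038.
So δ = 0.89038^(1/4) ≈ 0.9714.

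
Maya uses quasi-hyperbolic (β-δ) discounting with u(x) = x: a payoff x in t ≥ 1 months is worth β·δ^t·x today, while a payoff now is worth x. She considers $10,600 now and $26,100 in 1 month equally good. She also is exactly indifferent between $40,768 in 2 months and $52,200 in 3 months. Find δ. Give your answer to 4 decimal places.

δ ≈ 0.7810

The second indifference involves only future payoffs, so β cancels: β·δ^2·40768 = β·δ^3·52200, giving δ = 40768/52200 = 0.78100.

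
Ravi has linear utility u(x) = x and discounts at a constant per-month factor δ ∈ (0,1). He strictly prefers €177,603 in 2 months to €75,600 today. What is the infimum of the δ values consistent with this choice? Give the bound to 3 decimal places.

The preference means 75600 < δ^2·177603.
Dividing by 177603: δ^2 > 0.42567. Both sides are positive, so the square root keeps the direction.
δ > 0.42567^(1/2) = 0.652.

δ > 0.652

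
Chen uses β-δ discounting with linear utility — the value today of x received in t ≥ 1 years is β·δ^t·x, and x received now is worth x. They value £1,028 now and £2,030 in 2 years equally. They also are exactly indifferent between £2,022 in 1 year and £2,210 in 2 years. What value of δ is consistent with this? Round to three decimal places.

δ ≈ 0.915

Both payoffs in the second observation are in the future, so β drops out: δ^1·2022 = δ^2·2210 ⇒ δ = 2022/2210 = 0.91493.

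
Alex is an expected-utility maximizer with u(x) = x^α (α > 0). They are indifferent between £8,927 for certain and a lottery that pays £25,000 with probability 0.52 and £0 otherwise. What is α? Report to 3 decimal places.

Since u(0) = 0, the lottery's EU is 0.52·25000^α.
Setting u(8927) equal to that: 8927^α = 0.52·25000^α ⇒ (8927/25000)^α = 0.52.
Take logs: α = ln 0.52 / ln(8927/25000) ≈ 0.63501.

α ≈ 0.635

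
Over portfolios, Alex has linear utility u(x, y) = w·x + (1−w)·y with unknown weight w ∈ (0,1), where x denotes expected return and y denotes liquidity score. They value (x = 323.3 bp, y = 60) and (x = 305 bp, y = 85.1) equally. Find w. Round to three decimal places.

Equating utilities: w·323.3 + (1−w)·60 = w·305 + (1−w)·85.1.
w·(323.3−305) = (1−w)·(85.1−60), i.e. w·18.3 = (1−w)·25.1.
So w/(1−w) = 25.1/18.3 = 1.3716, giving w = 25.1/(18.3+25.1) = 0.578.

w = 0.578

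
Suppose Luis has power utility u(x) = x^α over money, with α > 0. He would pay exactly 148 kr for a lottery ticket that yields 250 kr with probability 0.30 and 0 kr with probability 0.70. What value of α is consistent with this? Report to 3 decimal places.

Since u(0) = 0, the lottery's EU is 0.30·250^α.
Equating: 148^α = 0.30·250^α, i.e. 0.5920^α = 0.30.
α = ln(0.30) / ln(148/250) = -1.203973/-0.524249 ≈ 2.297.

α ≈ 2.297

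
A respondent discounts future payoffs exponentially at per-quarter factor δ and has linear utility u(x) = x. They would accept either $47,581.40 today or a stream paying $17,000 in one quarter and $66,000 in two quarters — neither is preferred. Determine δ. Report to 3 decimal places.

δ ≈ 0.730

Present value of the stream is 17000·δ + 66000·δ². Indifference gives 17000δ + 66000δ² = 47581.40.
So 66000δ² + 17000δ − 47581.40 = 0.
δ = (−17000 + √(17000² + 4·66000·47581.40)) / (2·66000) = (−17000 + √12850489600.00) / 132000 ≈ 0.730.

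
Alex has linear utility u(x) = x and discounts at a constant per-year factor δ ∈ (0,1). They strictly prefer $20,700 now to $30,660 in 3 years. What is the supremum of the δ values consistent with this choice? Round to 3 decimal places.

δ < 0.877

Comparing present values: 20700 > δ^3·30660.
Dividing by 30660: δ^3 < 0.67515. Both sides are positive, so the cube root keeps the direction.
δ < 0.67515^(1/3) = 0.877.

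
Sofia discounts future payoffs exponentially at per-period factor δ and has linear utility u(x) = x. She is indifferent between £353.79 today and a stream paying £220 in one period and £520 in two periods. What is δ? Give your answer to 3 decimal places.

δ ≈ 0.640

The stream is worth 220δ + 520δ² today, so 220δ + 520δ² = 353.79.
Rearranged: 520δ² + 220δ − 353.79 = 0.
By the quadratic formula (taking the positive root), δ = (−220 + √784283.20) / 1040 ≈ 0.640.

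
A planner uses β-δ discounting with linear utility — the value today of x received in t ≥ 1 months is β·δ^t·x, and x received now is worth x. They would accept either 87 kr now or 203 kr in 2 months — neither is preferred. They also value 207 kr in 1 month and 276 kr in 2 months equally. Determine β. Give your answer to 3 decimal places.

β ≈ 0.762

From the later pair, β·δ^1·207 = β·δ^2·276; dividing through, δ = 207/276 = 0.75000.
Now use the now-vs-future pair: 87 = β·δ^2·203 gives β = 87/(0.56250·203) ≈ 0.762.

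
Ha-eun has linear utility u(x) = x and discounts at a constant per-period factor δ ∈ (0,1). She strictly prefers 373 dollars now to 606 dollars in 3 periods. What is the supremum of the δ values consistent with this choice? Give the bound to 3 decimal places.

The preference means 373 > δ^3·606.
So δ^3 < 373/606 = 0.61551; taking the cube root of both positive sides preserves the inequality.
δ < 0.61551^(1/3) = 0.851.

δ < 0.851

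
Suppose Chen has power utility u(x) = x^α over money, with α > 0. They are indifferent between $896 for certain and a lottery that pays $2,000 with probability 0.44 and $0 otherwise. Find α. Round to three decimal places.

α ≈ 1.022

Since u(0) = 0, the lottery's EU is 0.44·2000^α.
Indifference: 896^α = 0.44·2000^α, so (896/2000)^α = 0.44.
Taking logs: α·ln(896/2000) = ln(0.44), so α = -0.820981 / -0.802962 ≈ 1.022.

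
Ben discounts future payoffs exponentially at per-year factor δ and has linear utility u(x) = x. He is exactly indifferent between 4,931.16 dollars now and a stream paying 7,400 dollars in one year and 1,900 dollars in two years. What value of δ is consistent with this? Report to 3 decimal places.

The stream is worth 7400δ + 1900δ² today, so 7400δ + 1900δ² = 4931.16.
Rearranged: 1900δ² + 7400δ − 4931.16 = 0.
δ = (−7400 + √(7400² + 4·1900·4931.16)) / (2·1900) = (−7400 + √92236816.00) / 3800 ≈ 0.580.

δ ≈ 0.580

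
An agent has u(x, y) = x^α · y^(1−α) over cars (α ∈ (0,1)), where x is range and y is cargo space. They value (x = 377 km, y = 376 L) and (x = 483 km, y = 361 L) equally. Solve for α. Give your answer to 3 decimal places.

The Cobb–Douglas utilities coincide, so 377^α·376^(1−α) = 483^α·361^(1−α).
(377/483)^α = (361/376)^(1−α); take logs: α·ln(377/483) = (1−α)·ln(361/376), i.e. α·-0.247771 = (1−α)·-0.040711.
So α/(1−α) = (-0.040711)/(-0.247771) = 0.164309, and α = 0.164309/1.164309 ≈ 0.141.

α ≈ 0.141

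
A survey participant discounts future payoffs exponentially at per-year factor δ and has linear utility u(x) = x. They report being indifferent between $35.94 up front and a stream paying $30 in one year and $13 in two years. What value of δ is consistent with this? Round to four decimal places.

δ ≈ 0.8700

Present value of the stream is 30·δ + 13·δ². Indifference gives 30δ + 13δ² = 35.94.
Rearranged: 13δ² + 30δ − 35.94 = 0.
δ = (−30 + √(30² + 4·13·35.94)) / (2·13) = (−30 + √2768.88) / 26 ≈ 0.8700.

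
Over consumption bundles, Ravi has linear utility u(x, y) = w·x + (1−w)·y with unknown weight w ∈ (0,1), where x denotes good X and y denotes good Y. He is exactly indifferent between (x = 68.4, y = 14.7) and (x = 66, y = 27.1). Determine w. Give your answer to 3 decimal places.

Equating utilities: w·68.4 + (1−w)·14.7 = w·66 + (1−w)·27.1.
Rearranging, 2.4·w − 12.4·(1−w) = 0.
So w/(1−w) = 12.4/2.4 = 5.1667, giving w = 12.4/(2.4+12.4) = 0.838.

w = 0.838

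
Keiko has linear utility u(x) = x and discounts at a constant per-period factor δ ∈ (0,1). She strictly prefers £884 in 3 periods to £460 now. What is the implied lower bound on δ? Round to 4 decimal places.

δ > 0.8043

The preference means 460 < δ^3·884.
Dividing by 884: δ^3 > 0.52036. Both sides are positive, so the cube root keeps the direction.
δ > 0.52036^(1/3) = 0.8043.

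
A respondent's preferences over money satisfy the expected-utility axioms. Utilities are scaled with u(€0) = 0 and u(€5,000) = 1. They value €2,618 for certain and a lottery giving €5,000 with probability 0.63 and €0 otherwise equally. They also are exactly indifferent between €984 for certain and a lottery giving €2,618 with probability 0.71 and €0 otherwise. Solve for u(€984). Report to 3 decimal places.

First, u(€2,618) = 0.63·u(€5,000) + 0.37·u(€0) = 0.63.
The second indifference gives u(€984) = 0.71·u(€2,618) + 0.29·u(€0) = 0.71·0.63 + 0.29·0.00 = 0.4473.

0.447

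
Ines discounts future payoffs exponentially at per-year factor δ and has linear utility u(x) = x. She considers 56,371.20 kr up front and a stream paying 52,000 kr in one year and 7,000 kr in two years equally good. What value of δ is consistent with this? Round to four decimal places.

δ ≈ 0.9600

Present value of the stream is 52000·δ + 7000·δ². Indifference gives 52000δ + 7000δ² = 56371.20.
That is, 7000δ² + 52000δ − 56371.20 = 0, a quadratic in δ.
The positive root is δ = [−52000 + √(52000² + 4·7000·56371.20)] / (2·7000) = (−52000 + 65440.000)/14000 ≈ 0.9600.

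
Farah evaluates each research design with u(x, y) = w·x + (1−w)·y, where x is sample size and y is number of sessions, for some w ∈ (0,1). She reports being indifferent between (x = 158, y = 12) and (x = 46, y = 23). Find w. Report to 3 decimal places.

w = 0.089

Indifference: w·158 + (1−w)·12 = w·46 + (1−w)·23.
w·(158−46) = (1−w)·(23−12), i.e. w·112 = (1−w)·11.
The marginal rate of substitution is 11/112, so w = 11/(112+11) = 0.089.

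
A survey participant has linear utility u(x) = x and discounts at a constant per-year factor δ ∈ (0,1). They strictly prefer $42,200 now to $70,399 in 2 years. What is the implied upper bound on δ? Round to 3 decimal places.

δ < 0.774

The preference means 42200 > δ^2·70399.
So δ^2 < 42200/70399 = 0.59944; taking the square root of both positive sides preserves the inequality.
δ < 0.59944^(1/2) = 0.774.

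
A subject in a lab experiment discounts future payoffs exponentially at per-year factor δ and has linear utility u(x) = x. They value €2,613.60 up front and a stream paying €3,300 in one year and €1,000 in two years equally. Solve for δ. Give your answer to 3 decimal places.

The stream is worth 3300δ + 1000δ² today, so 3300δ + 1000δ² = 2613.60.
Rearranged: 1000δ² + 3300δ − 2613.60 = 0.
By the quadratic formula (taking the positive root), δ = (−3300 + √21344400.00) / 2000 ≈ 0.660.

δ ≈ 0.660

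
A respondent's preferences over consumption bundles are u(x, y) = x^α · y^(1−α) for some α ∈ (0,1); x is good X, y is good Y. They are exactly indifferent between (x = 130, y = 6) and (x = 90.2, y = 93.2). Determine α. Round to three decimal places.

The Cobb–Douglas utilities coincide, so 130^α·6^(1−α) = 90.2^α·93.2^(1−α).
(130/90.2)^α = (93.2/6)^(1−α); take logs: α·ln(130/90.2) = (1−α)·ln(93.2/6), i.e. α·0.365505 = (1−α)·2.742988.
So α/(1−α) = (2.742988)/(0.365505) = 7.504652, and α = 7.504652/8.504652 ≈ 0.882.

α ≈ 0.882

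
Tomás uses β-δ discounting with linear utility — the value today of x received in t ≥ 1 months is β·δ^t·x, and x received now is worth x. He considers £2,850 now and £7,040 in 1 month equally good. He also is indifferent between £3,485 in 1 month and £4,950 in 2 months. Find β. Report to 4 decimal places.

Both payoffs in the second observation are in the future, so β drops out: δ^1·3485 = δ^2·4950 ⇒ δ = 3485/4950 = 0.70404.
The first indifference: 2850 = β·δ·7040, so β = 2850/(δ·7040) = 2850/(0.70404·7040) ≈ 0.5750.

β ≈ 0.5750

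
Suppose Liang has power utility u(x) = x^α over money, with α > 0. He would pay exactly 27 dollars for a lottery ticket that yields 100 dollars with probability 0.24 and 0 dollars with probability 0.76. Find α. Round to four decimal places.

EU(lottery) = 0.24·100^α + 0.76·0 = 0.24·100^α.
Equating: 27^α = 0.24·100^α, i.e. 0.2700^α = 0.24.
Taking logs: α·ln(27/100) = ln(0.24), so α = -1.4271164 / -1.3093333 ≈ 1.0900.

α ≈ 1.0900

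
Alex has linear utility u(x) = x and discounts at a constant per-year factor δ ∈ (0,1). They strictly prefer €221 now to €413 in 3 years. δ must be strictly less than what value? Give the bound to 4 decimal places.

δ < 0.8119

The preference means 221 > δ^3·413.
Hence δ^3 < 221/413 = 0.53511, and x ↦ x^(1/3) is increasing on (0,∞).
δ < 0.53511^(1/3) = 0.8119.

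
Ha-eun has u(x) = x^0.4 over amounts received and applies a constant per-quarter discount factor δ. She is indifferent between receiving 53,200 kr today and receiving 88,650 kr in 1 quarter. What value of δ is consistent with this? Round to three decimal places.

δ ≈ 0.815

Equating discounted utilities: u(53200) = δ·u(88650) ⇒ δ = u(53200)/u(88650).
With u(x) = x^0.4: δ = 53200^0.4/88650^0.4 = (53200/88650)^0.4 = 0.81525.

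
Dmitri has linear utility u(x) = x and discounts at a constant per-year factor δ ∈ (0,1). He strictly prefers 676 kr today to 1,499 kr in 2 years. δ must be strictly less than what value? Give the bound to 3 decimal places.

δ < 0.672

Under u(x) = x this choice says 676 > δ^2·1499.
Hence δ^2 < 676/1499 = 0.45097, and x ↦ x^(1/2) is increasing on (0,∞).
δ < 0.45097^(1/2) = 0.672.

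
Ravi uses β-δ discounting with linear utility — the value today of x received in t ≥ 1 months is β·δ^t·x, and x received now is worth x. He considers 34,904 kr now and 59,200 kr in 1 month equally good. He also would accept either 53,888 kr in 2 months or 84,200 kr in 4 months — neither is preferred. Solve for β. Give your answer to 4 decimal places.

β ≈ 0.7370

The second indifference involves only future payoffs, so β cancels: β·δ^2·53888 = β·δ^4·84200, giving δ^2 = 53888/84200 = 0.64000, so δ = 0.80000.
Substituting δ into 34904 = β·δ·59200: β = 34904/(47360.000) ≈ 0.7370.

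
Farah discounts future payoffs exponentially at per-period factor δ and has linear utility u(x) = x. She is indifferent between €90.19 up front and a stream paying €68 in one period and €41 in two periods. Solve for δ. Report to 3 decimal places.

The stream is worth 68δ + 41δ² today, so 68δ + 41δ² = 90.19.
So 41δ² + 68δ − 90.19 = 0.
The positive root is δ = [−68 + √(68² + 4·41·90.19)] / (2·41) = (−68 + 139.338)/82 ≈ 0.870.

δ ≈ 0.870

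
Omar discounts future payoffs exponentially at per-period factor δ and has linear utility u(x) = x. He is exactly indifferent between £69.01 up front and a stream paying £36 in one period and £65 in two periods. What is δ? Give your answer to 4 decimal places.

Present value of the stream is 36·δ + 65·δ². Indifference gives 36δ + 65δ² = 69.01.
So 65δ² + 36δ − 69.01 = 0.
δ = (−36 + √(36² + 4·65·69.01)) / (2·65) = (−36 + √19238.60) / 130 ≈ 0.7900.

δ ≈ 0.7900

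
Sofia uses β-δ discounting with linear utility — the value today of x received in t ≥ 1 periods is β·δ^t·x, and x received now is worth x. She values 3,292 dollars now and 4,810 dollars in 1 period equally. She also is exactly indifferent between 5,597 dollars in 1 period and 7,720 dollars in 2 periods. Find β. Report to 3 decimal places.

Both payoffs in the second observation are in the future, so β drops out: δ^1·5597 = δ^2·7720 ⇒ δ = 5597/7720 = 0.72500.
Now use the now-vs-future pair: 3292 = β·δ·4810 gives β = 3292/(0.72500·4810) ≈ 0.944.

β ≈ 0.944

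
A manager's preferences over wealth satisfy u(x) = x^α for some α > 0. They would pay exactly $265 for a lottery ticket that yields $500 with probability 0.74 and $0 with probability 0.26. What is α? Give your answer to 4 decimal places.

α ≈ 0.4743

EU(lottery) = 0.74·500^α + 0.26·0 = 0.74·500^α.
Indifference: 265^α = 0.74·500^α, so (265/500)^α = 0.74.
Taking logs: α·ln(265/500) = ln(0.74), so α = -0.3011051 / -0.6348783 ≈ 0.4743.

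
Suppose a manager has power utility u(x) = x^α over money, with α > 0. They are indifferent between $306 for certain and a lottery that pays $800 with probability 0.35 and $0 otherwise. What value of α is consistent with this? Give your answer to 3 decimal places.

The lottery's expected utility is 0.35·u(800) + 0.65·u(0) = 0.35·800^α (since u(0) = 0 for α > 0).
Equating: 306^α = 0.35·800^α, i.e. 0.3825^α = 0.35.
Take logs: α = ln 0.35 / ln(306/800) ≈ 1.09240.

α ≈ 1.092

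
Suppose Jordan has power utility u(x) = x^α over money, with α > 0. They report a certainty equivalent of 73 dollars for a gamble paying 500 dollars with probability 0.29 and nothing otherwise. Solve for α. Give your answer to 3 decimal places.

α ≈ 0.643

Since u(0) = 0, the lottery's EU is 0.29·500^α.
Equating: 73^α = 0.29·500^α, i.e. 0.1460^α = 0.29.
α = ln(0.29) / ln(73/500) = -1.237874/-1.924149 ≈ 0.643.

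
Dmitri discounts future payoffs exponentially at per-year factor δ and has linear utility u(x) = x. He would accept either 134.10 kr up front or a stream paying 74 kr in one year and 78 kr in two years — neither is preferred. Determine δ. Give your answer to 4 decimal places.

δ ≈ 0.9200

The stream is worth 74δ + 78δ² today, so 74δ + 78δ² = 134.10.
So 78δ² + 74δ − 134.10 = 0.
δ = (−74 + √(74² + 4·78·134.10)) / (2·78) = (−74 + √47315.20) / 156 ≈ 0.9200.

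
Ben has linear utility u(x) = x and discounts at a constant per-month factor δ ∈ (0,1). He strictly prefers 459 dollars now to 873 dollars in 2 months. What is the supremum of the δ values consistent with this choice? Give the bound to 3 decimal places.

Comparing present values: 459 > δ^2·873.
Dividing by 873: δ^2 < 0.52577. Both sides are positive, so the square root keeps the direction.
δ < (459/873)^(1/2) ≈ 0.725.

δ < 0.725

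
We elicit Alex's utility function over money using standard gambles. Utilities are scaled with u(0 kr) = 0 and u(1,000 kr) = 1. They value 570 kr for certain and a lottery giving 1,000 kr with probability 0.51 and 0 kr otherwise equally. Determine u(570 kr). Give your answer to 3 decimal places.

u(570 kr) equals the lottery's expected utility: 0.51·1 + 0.49·0 = 0.51.

0.510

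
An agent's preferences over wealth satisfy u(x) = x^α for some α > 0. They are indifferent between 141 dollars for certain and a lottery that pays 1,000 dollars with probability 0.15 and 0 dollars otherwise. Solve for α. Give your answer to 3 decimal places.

EU(lottery) = 0.15·1000^α + 0.85·0 = 0.15·1000^α.
Indifference: 141^α = 0.15·1000^α, so (141/1000)^α = 0.15.
Taking logs: α·ln(141/1000) = ln(0.15), so α = -1.897120 / -1.958995 ≈ 0.968.

α ≈ 0.968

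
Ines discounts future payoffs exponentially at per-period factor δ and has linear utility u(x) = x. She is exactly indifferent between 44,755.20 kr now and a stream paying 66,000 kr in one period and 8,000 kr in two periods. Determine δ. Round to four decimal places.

Equating present values: 44755.20 = 66000δ + 8000δ².
So 8000δ² + 66000δ − 44755.20 = 0.
δ = (−66000 + √(66000² + 4·8000·44755.20)) / (2·8000) = (−66000 + √5788166400.00) / 16000 ≈ 0.6300.

δ ≈ 0.6300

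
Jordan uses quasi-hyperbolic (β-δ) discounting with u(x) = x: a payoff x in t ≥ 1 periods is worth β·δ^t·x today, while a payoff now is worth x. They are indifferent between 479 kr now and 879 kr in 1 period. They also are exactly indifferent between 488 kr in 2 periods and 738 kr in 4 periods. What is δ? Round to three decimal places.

The second indifference involves only future payoffs, so β cancels: β·δ^2·488 = β·δ^4·738, giving δ^2 = 488/738 = 0.66125, so δ = 0.81317.

δ ≈ 0.813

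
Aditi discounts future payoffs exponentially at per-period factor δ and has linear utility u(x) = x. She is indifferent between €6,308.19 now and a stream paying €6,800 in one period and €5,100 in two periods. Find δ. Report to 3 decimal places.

The stream is worth 6800δ + 5100δ² today, so 6800δ + 5100δ² = 6308.19.
Rearranged: 5100δ² + 6800δ − 6308.19 = 0.
δ = (−6800 + √(6800² + 4·5100·6308.19)) / (2·5100) = (−6800 + √174927076.00) / 10200 ≈ 0.630.

δ ≈ 0.630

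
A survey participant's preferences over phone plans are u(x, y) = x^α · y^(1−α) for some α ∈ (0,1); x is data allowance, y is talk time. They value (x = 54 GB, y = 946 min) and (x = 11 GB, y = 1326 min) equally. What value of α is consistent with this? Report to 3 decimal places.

The Cobb–Douglas utilities coincide, so 54^α·946^(1−α) = 11^α·1326^(1−α).
Rearrange to (54/11)^α = (1326/946)^(1−α) and take logs: α·1.591089 = (1−α)·0.337680.
With A = 1.591089 and B = 0.337680: α·A = (1−α)·B, so α = B/(A+B) = 0.337680/1.928769 ≈ 0.175.

α ≈ 0.175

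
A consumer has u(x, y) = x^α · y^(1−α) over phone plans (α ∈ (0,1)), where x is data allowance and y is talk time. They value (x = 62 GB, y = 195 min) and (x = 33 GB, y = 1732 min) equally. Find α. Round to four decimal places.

α ≈ 0.7759

The Cobb–Douglas utilities coincide, so 62^α·195^(1−α) = 33^α·1732^(1−α).
Taking logs: α·ln 62 + (1−α)·ln 195 = α·ln 33 + (1−α)·ln 1732, i.e. α·0.6306268 = (1−α)·2.1840325.
With A = 0.6306268 and B = 2.1840325: α·A = (1−α)·B, so α = B/(A+B) = 2.1840325/2.8146593 ≈ 0.7759.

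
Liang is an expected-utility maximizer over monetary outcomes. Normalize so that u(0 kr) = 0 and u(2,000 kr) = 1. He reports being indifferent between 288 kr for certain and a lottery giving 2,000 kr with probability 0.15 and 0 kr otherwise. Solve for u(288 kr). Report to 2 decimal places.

0.15

By the standard-gamble method, u(288 kr) is just the indifference probability on the best outcome: 0.15.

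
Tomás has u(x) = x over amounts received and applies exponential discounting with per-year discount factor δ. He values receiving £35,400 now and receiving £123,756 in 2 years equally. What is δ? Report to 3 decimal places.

Equating discounted utilities: u(35400) = δ^2·u(123756) ⇒ δ^2 = u(35400)/u(123756).
With u(x) = x: δ^2 = 35400/123756 = 0.28605.
So δ = 0.28605^(1/2) ≈ 0.535.

δ ≈ 0.535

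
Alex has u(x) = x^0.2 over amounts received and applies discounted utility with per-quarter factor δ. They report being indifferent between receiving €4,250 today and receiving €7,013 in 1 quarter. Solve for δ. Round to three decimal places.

δ ≈ 0.905

Equating discounted utilities: u(4250) = δ·u(7013) ⇒ δ = u(4250)/u(7013).
With u(x) = x^0.2: δ = 4250^0.2/7013^0.2 = (4250/7013)^0.2 = 0.90468.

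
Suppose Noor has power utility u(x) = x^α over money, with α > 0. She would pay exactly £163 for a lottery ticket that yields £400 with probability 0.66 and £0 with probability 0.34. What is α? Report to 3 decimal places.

Since u(0) = 0, the lottery's EU is 0.66·400^α.
Setting u(163) equal to that: 163^α = 0.66·400^α ⇒ (163/400)^α = 0.66.
α = ln(0.66) / ln(163/400) = -0.415515/-0.897714 ≈ 0.463.

α ≈ 0.463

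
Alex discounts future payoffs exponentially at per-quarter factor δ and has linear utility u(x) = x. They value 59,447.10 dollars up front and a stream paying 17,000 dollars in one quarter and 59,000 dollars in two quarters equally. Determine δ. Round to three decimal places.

δ ≈ 0.870

Present value of the stream is 17000·δ + 59000·δ². Indifference gives 17000δ + 59000δ² = 59447.10.
So 59000δ² + 17000δ − 59447.10 = 0.
The positive root is δ = [−17000 + √(17000² + 4·59000·59447.10)] / (2·59000) = (−17000 + 119660.000)/118000 ≈ 0.870.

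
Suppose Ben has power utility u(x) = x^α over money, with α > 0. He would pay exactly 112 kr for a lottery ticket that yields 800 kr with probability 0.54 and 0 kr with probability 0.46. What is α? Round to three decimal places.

α ≈ 0.313

The lottery's expected utility is 0.54·u(800) + 0.46·u(0) = 0.54·800^α (since u(0) = 0 for α > 0).
Indifference: 112^α = 0.54·800^α, so (112/800)^α = 0.54.
Taking logs: α·ln(112/800) = ln(0.54), so α = -0.616186 / -1.966113 ≈ 0.313.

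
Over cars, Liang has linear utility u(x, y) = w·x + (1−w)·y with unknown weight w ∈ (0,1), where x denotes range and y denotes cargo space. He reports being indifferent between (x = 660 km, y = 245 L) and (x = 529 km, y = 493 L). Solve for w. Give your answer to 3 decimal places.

u(660,245) = u(529,493) means w·660 + (1−w)·245 = w·529 + (1−w)·493.
w·(660−529) = (1−w)·(493−245), i.e. w·131 = (1−w)·248.
Hence w = 248/(131+248) = 248/379 = 0.654.

w = 0.654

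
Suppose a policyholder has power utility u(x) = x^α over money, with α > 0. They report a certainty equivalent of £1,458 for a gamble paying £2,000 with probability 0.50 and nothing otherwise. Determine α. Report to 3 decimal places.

α ≈ 2.193

Since u(0) = 0, the lottery's EU is 0.50·2000^α.
Indifference: 1458^α = 0.50·2000^α, so (1458/2000)^α = 0.50.
Take logs: α = ln 0.50 / ln(1458/2000) ≈ 2.19294.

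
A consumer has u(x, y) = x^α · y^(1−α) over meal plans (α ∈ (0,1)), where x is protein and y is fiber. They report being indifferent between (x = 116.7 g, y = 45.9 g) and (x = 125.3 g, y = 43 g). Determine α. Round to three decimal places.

α ≈ 0.479

The Cobb–Douglas utilities coincide, so 116.7^α·45.9^(1−α) = 125.3^α·43^(1−α).
Rearrange to (116.7/125.3)^α = (43/45.9)^(1−α) and take logs: α·-0.071104 = (1−α)·-0.065265.
With A = -0.071104 and B = -0.065265: α·A = (1−α)·B, so α = B/(A+B) = -0.065265/-0.136369 ≈ 0.479.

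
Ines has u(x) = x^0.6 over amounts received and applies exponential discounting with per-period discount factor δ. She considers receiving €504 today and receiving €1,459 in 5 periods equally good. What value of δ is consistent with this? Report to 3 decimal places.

δ ≈ 0.880

Equating discounted utilities: u(504) = δ^5·u(1459) ⇒ δ^5 = u(504)/u(1459).
With u(x) = x^0.6: δ^5 = 504^0.6/1459^0.6 = (504/1459)^0.6 = 0.52848.
Taking the 5th root: δ = 0.52848^(1/5) ≈ 0.880.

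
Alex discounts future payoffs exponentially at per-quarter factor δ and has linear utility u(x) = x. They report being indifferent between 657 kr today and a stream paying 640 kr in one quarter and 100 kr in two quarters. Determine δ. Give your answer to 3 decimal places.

δ ≈ 0.900

Present value of the stream is 640·δ + 100·δ². Indifference gives 640δ + 100δ² = 657.
That is, 100δ² + 640δ − 657 = 0, a quadratic in δ.
δ = (−640 + √(640² + 4·100·657)) / (2·100) = (−640 + √672400.00) / 200 ≈ 0.900.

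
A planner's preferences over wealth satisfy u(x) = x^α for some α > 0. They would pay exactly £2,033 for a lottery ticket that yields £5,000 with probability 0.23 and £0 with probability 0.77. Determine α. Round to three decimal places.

α ≈ 1.633

Since u(0) = 0, the lottery's EU is 0.23·5000^α.
Setting u(2033) equal to that: 2033^α = 0.23·5000^α ⇒ (2033/5000)^α = 0.23.
Taking logs: α·ln(2033/5000) = ln(0.23), so α = -1.469676 / -0.899925 ≈ 1.633.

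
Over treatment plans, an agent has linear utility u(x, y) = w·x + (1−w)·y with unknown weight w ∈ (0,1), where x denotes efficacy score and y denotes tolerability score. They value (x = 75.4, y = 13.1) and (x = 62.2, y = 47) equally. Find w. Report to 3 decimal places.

u(75.4,13.1) = u(62.2,47) means w·75.4 + (1−w)·13.1 = w·62.2 + (1−w)·47.
Rearranging, 13.2·w − 33.9·(1−w) = 0.
The marginal rate of substitution is 33.9/13.2, so w = 33.9/(13.2+33.9) = 0.720.

w = 0.720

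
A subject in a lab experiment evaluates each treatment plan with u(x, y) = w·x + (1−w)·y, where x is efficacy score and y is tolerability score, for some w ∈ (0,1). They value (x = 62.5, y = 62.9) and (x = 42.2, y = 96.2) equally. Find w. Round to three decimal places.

u(62.5,62.9) = u(42.2,96.2) means w·62.5 + (1−w)·62.9 = w·42.2 + (1−w)·96.2.
Rearranging, 20.3·w − 33.3·(1−w) = 0.
The marginal rate of substitution is 33.3/20.3, so w = 33.3/(20.3+33.3) = 0.621.

w = 0.621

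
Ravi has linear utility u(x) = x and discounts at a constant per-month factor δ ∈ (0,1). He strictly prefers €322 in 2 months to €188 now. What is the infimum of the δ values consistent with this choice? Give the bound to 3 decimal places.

The preference means 188 < δ^2·322.
So δ^2 > 188/322 = 0.58385; taking the square root of both positive sides preserves the inequality.
δ > (188/322)^(1/2) ≈ 0.764.

δ > 0.764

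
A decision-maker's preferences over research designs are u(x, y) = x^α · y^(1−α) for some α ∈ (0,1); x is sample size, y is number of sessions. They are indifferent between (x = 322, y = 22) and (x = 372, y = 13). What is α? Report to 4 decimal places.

α ≈ 0.7847

The Cobb–Douglas utilities coincide, so 322^α·22^(1−α) = 372^α·13^(1−α).
Taking logs: α·ln 322 + (1−α)·ln 22 = α·ln 372 + (1−α)·ln 13, i.e. α·-0.1443423 = (1−α)·-0.5260931.
Thus α·(-0.6704354) = -0.5260931, so α = -0.5260931/-0.6704354 ≈ 0.7847.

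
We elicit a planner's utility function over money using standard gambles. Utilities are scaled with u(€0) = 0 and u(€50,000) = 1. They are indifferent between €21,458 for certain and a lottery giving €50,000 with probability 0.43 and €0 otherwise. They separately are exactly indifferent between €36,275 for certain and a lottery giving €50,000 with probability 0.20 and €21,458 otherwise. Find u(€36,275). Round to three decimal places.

0.544

First, u(€21,458) = 0.43·u(€50,000) + 0.57·u(€0) = 0.43.
The second indifference gives u(€36,275) = 0.20·u(€50,000) + 0.80·u(€21,458) = 0.20·1.00 + 0.80·0.43 = 0.5440.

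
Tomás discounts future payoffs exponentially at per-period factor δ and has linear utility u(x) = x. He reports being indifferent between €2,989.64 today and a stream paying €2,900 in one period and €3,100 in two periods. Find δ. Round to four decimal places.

Equating present values: 2989.64 = 2900δ + 3100δ².
Rearranged: 3100δ² + 2900δ − 2989.64 = 0.
The positive root is δ = [−2900 + √(2900² + 4·3100·2989.64)] / (2·3100) = (−2900 + 6744.000)/6200 ≈ 0.6200.

δ ≈ 0.6200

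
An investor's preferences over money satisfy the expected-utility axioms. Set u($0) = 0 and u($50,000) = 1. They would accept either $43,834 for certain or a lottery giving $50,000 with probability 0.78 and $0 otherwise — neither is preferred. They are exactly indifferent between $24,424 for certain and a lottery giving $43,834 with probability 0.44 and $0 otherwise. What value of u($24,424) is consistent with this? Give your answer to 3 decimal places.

From the first indifference, u($43,834) = 0.78·u($50,000) + 0.22·u($0) = 0.78·1 + 0.22·0 = 0.78.
Then u($24,424) = 0.44·u($43,834) + 0.56·u($0) = 0.44·0.78 + 0.56·0.00 = 0.3432.

0.343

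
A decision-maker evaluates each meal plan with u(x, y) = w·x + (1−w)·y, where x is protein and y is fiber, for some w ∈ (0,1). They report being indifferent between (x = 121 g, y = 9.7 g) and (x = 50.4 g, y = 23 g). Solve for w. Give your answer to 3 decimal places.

Indifference: w·121 + (1−w)·9.7 = w·50.4 + (1−w)·23.
Collecting terms: w·70.6 = (1−w)·13.3.
Hence w = 13.3/(70.6+13.3) = 13.3/83.9 = 0.159.

w = 0.159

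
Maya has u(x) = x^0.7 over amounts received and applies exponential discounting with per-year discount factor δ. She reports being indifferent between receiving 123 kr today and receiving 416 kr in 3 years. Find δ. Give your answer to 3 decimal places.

δ ≈ 0.753

Indifference means u(123) = δ^3 · u(416), so δ^3 = u(123)/u(416).
Since u(x) = x^0.7, δ^3 = (123/416)^0.7 = 0.29567^0.7 = 0.42616.
So δ = 0.42616^(1/3) ≈ 0.753.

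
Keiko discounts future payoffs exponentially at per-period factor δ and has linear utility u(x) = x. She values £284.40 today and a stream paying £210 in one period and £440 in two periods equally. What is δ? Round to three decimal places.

Equating present values: 284.40 = 210δ + 440δ².
So 440δ² + 210δ − 284.40 = 0.
By the quadratic formula (taking the positive root), δ = (−210 + √544644.00) / 880 ≈ 0.600.

δ ≈ 0.600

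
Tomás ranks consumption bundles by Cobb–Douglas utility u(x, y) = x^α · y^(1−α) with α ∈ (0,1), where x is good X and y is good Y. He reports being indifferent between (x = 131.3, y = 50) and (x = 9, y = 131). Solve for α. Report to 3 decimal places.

Indifference: 131.3^α · 50^(1−α) = 9^α · 131^(1−α).
Rearrange to (131.3/9)^α = (131/50)^(1−α) and take logs: α·2.680260 = (1−α)·0.963174.
Thus α·(3.643434) = 0.963174, so α = 0.963174/3.643434 ≈ 0.264.

α ≈ 0.264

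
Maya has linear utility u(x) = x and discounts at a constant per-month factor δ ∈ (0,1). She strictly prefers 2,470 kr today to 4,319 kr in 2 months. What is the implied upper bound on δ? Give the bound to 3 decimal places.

Under u(x) = x this choice says 2470 > δ^2·4319.
Hence δ^2 < 2470/4319 = 0.57189, and x ↦ x^(1/2) is increasing on (0,∞).
δ < (2470/4319)^(1/2) ≈ 0.756.

δ < 0.756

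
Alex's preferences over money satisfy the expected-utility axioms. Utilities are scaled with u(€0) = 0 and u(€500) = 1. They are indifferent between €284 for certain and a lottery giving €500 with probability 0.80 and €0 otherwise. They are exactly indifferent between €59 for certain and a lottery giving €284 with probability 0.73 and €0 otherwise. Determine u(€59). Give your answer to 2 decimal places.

0.58

The first gamble pins u(€284): it must equal 0.80·1 + 0.20·0 = 0.80.
Chaining: u(€59) = 0.73·0.80 + 0.27·0.00 = 0.5840.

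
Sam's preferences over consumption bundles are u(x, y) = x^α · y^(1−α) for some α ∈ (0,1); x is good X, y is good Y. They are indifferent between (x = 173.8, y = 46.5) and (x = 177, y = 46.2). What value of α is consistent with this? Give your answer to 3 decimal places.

α ≈ 0.262

The Cobb–Douglas utilities coincide, so 173.8^α·46.5^(1−α) = 177^α·46.2^(1−α).
Rearrange to (173.8/177)^α = (46.2/46.5)^(1−α) and take logs: α·-0.018245 = (1−α)·-0.006473.
So α/(1−α) = (-0.006473)/(-0.018245) = 0.354782, and α = 0.354782/1.354782 ≈ 0.262.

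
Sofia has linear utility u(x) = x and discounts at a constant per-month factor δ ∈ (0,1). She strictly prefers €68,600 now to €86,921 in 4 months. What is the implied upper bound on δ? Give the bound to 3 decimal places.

The preference means 68600 > δ^4·86921.
Dividing by 86921: δ^4 < 0.78922. Both sides are positive, so the 4th root keeps the direction.
δ < 0.78922^(1/4) = 0.943.

δ < 0.943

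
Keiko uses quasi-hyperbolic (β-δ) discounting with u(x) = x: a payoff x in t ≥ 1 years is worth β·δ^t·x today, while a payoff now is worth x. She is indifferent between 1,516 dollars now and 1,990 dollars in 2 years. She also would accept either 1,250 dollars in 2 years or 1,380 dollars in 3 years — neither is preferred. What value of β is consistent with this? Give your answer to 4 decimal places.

From the later pair, β·δ^2·1250 = β·δ^3·1380; dividing through, δ = 1250/1380 = 0.90580.
Substituting δ into 1516 = β·δ^2·1990: β = 1516/(1632.732) ≈ 0.9285.

β ≈ 0.9285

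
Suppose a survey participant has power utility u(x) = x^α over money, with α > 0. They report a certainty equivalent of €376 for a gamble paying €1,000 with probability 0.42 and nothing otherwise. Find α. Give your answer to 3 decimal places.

Since u(0) = 0, the lottery's EU is 0.42·1000^α.
Equating: 376^α = 0.42·1000^α, i.e. 0.3760^α = 0.42.
Take logs: α = ln 0.42 / ln(376/1000) ≈ 0.88686.

α ≈ 0.887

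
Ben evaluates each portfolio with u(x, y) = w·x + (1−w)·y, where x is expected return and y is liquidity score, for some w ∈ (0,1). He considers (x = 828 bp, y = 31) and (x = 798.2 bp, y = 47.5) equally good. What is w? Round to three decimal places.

Indifference: w·828 + (1−w)·31 = w·798.2 + (1−w)·47.5.
w·(828−798.2) = (1−w)·(47.5−31), i.e. w·29.8 = (1−w)·16.5.
The marginal rate of substitution is 16.5/29.8, so w = 16.5/(29.8+16.5) = 0.356.

w = 0.356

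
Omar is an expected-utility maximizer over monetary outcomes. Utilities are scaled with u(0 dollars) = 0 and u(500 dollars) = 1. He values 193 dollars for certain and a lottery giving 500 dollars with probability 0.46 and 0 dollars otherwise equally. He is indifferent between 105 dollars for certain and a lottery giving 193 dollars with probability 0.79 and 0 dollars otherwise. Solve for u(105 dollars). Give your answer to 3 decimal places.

First, u(193 dollars) = 0.46·u(500 dollars) + 0.54·u(0 dollars) = 0.46.
Then u(105 dollars) = 0.79·u(193 dollars) + 0.21·u(0 dollars) = 0.79·0.46 + 0.21·0.00 = 0.3634.

0.363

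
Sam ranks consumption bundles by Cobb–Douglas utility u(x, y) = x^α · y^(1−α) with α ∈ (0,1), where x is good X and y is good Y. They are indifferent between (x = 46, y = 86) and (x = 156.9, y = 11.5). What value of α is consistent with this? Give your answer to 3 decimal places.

α ≈ 0.621

The Cobb–Douglas utilities coincide, so 46^α·86^(1−α) = 156.9^α·11.5^(1−α).
Taking logs: α·ln 46 + (1−α)·ln 86 = α·ln 156.9 + (1−α)·ln 11.5, i.e. α·-1.226967 = (1−α)·-2.012000.
Thus α·(-3.238967) = -2.012000, so α = -2.012000/-3.238967 ≈ 0.621.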